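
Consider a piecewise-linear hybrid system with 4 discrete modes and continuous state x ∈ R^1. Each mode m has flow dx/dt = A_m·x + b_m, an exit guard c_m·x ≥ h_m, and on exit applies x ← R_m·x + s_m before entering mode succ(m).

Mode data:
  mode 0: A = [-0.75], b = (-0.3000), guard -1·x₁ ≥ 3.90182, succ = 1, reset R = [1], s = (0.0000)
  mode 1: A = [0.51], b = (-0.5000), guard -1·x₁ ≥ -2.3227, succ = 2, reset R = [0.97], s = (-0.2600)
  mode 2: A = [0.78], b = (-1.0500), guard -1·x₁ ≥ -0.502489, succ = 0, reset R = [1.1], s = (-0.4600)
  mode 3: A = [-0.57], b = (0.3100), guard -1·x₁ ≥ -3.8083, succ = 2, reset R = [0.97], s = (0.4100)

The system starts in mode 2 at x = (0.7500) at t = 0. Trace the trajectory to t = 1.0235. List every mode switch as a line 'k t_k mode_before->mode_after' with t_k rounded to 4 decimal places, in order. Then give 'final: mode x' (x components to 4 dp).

1 0.4452 2->0
final: 0 -0.0807

Mode 2: guard c·x = -0.5025 hit at Δt = 0.4452 (t = 0.4452), x⁻ = (0.5025) → reset → x⁺ = (0.0927), jump to mode 0
Mode 0: flow for 0.5783 to horizon, guard not reached → x = (-0.0807)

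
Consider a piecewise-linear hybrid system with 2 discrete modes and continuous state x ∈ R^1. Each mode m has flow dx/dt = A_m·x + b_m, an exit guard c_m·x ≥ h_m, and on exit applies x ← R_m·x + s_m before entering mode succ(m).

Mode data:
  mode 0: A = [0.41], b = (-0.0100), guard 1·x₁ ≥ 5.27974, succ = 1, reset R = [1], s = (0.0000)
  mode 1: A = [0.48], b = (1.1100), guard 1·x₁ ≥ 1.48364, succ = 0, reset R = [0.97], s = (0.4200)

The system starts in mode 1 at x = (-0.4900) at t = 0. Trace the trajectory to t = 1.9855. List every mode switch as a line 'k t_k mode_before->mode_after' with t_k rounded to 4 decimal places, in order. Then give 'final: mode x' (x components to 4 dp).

1 1.5287 1->0
final: 0 2.2370

Mode 1: guard c·x = 1.4836 hit at Δt = 1.5287 (t = 1.5287), x⁻ = (1.4836) → reset → x⁺ = (1.8591), jump to mode 0
Mode 0: flow for 0.4568 to horizon, guard not reached → x = (2.2370)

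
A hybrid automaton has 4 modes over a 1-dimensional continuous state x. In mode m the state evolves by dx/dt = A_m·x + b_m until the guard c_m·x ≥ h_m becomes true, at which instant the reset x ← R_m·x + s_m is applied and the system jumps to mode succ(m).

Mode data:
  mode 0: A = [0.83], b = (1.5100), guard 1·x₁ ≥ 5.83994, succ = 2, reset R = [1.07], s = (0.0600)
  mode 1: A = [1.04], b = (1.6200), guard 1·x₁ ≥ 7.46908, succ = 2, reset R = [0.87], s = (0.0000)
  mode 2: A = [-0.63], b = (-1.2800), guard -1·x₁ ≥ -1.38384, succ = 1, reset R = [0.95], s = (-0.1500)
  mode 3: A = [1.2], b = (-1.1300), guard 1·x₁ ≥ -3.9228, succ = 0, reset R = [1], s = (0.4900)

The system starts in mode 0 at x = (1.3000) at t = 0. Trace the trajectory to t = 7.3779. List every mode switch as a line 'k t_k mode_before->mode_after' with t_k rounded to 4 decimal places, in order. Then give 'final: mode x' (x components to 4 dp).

Mode 0: guard c·x = 5.8399 hit at Δt = 1.0823 (t = 1.0823), x⁻ = (5.8399) → reset → x⁺ = (6.3087), jump to mode 2
Mode 2: guard c·x = -1.3838 hit at Δt = 1.4171 (t = 2.4994), x⁻ = (1.3838) → reset → x⁺ = (1.1646), jump to mode 1
Mode 1: guard c·x = 7.4691 hit at Δt = 1.1526 (t = 3.6520), x⁻ = (7.4691) → reset → x⁺ = (6.4981), jump to mode 2
Mode 2: guard c·x = -1.3838 hit at Δt = 1.4527 (t = 5.1047), x⁻ = (1.3838) → reset → x⁺ = (1.1646), jump to mode 1
Mode 1: guard c·x = 7.4691 hit at Δt = 1.1526 (t = 6.2573), x⁻ = (7.4691) → reset → x⁺ = (6.4981), jump to mode 2
Mode 2: flow for 1.1206 to horizon, guard not reached → x = (2.1789)

1 1.0823 0->2
2 2.4994 2->1
3 3.6520 1->2
4 5.1047 2->1
5 6.2573 1->2
final: 2 2.1789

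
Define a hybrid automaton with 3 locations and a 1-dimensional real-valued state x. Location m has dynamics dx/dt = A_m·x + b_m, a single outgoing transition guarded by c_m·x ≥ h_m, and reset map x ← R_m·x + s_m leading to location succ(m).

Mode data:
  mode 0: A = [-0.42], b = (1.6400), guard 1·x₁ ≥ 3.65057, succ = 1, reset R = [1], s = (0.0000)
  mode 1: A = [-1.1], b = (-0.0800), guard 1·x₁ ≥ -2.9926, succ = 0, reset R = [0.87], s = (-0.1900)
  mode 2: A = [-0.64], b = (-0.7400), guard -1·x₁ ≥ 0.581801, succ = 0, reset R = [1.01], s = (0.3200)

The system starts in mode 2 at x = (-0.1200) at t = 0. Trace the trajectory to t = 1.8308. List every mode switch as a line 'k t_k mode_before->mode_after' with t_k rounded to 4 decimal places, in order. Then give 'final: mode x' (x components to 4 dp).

1 0.9218 2->0
final: 0 1.0565

Mode 2: guard c·x = 0.5818 hit at Δt = 0.9218 (t = 0.9218), x⁻ = (-0.5818) → reset → x⁺ = (-0.2676), jump to mode 0
Mode 0: flow for 0.9090 to horizon, guard not reached → x = (1.0565)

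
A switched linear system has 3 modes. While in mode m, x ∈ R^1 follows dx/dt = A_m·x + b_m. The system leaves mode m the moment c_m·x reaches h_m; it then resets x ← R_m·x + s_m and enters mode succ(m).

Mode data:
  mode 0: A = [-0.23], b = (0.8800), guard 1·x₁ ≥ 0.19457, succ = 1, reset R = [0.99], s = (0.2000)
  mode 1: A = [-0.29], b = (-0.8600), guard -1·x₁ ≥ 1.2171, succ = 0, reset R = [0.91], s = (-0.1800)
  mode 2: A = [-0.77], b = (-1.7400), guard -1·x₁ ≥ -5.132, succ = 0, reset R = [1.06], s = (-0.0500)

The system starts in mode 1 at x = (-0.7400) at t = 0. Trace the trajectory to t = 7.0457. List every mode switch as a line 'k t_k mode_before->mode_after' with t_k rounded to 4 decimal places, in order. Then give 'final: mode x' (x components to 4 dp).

1 0.8320 1->0
2 2.3201 0->1
3 4.5707 1->0
4 6.0588 0->1
final: 1 -0.4432

Mode 1: guard c·x = 1.2171 hit at Δt = 0.8320 (t = 0.8320), x⁻ = (-1.2171) → reset → x⁺ = (-1.2876), jump to mode 0
Mode 0: guard c·x = 0.1946 hit at Δt = 1.4881 (t = 2.3201), x⁻ = (0.1946) → reset → x⁺ = (0.3926), jump to mode 1
Mode 1: guard c·x = 1.2171 hit at Δt = 2.2506 (t = 4.5707), x⁻ = (-1.2171) → reset → x⁺ = (-1.2876), jump to mode 0
Mode 0: guard c·x = 0.1946 hit at Δt = 1.4881 (t = 6.0588), x⁻ = (0.1946) → reset → x⁺ = (0.3926), jump to mode 1
Mode 1: flow for 0.9869 to horizon, guard not reached → x = (-0.4432)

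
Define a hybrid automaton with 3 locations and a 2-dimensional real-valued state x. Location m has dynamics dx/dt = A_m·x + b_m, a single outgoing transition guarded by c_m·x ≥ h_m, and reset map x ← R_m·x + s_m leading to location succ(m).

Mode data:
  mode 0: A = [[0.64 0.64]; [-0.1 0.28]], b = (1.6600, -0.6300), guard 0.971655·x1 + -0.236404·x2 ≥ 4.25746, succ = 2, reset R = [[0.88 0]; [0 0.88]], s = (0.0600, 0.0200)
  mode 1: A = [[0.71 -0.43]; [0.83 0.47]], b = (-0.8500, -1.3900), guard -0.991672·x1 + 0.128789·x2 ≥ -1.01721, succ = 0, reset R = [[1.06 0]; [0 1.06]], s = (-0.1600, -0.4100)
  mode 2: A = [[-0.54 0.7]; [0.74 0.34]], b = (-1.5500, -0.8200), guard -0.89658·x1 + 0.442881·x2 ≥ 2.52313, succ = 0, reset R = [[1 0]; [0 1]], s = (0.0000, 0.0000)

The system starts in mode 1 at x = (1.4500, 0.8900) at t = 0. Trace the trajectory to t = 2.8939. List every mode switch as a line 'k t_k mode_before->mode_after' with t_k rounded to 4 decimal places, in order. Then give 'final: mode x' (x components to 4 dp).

1 0.8794 1->0
2 1.8082 0->2
final: 2 1.3932 1.3508

Mode 1: guard c·x = -1.0172 hit at Δt = 0.8794 (t = 0.8794), x⁻ = (1.1606, 1.0384) → reset → x⁺ = (1.0702, 0.6907), jump to mode 0
Mode 0: guard c·x = 4.2575 hit at Δt = 0.9288 (t = 1.8082), x⁻ = (4.3719, -0.0400) → reset → x⁺ = (3.9073, -0.0152), jump to mode 2
Mode 2: flow for 1.0857 to horizon, guard not reached → x = (1.3932, 1.3508)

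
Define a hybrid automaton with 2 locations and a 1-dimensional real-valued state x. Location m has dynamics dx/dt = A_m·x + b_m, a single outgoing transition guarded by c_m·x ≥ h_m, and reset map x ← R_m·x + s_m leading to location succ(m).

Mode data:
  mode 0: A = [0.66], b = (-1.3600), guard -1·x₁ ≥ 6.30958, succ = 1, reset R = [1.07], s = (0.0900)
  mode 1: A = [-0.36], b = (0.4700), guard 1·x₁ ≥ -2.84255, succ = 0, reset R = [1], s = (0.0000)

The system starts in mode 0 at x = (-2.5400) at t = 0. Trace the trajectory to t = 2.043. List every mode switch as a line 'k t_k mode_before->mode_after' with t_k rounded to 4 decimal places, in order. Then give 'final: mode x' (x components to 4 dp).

Mode 0: guard c·x = 6.3096 hit at Δt = 0.9068 (t = 0.9068), x⁻ = (-6.3096) → reset → x⁺ = (-6.6613), jump to mode 1
Mode 1: flow for 1.1362 to horizon, guard not reached → x = (-3.9867)

1 0.9068 0->1
final: 1 -3.9867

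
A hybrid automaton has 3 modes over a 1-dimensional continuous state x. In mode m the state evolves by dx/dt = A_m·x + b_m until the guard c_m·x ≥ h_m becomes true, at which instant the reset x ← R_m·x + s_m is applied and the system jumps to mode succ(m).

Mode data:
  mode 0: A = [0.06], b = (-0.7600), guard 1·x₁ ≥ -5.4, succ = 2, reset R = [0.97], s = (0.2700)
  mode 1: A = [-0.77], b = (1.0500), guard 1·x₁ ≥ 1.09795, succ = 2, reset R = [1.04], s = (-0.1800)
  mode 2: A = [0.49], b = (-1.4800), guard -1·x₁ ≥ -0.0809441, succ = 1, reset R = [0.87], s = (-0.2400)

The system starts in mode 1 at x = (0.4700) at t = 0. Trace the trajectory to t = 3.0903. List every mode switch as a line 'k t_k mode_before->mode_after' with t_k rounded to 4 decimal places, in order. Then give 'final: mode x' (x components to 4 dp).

1 1.5753 1->2
2 2.3023 2->1
final: 1 0.5279

Mode 1: guard c·x = 1.0979 hit at Δt = 1.5753 (t = 1.5753), x⁻ = (1.0979) → reset → x⁺ = (0.9619), jump to mode 2
Mode 2: guard c·x = -0.0809 hit at Δt = 0.7270 (t = 2.3023), x⁻ = (0.0809) → reset → x⁺ = (-0.1696), jump to mode 1
Mode 1: flow for 0.7880 to horizon, guard not reached → x = (0.5279)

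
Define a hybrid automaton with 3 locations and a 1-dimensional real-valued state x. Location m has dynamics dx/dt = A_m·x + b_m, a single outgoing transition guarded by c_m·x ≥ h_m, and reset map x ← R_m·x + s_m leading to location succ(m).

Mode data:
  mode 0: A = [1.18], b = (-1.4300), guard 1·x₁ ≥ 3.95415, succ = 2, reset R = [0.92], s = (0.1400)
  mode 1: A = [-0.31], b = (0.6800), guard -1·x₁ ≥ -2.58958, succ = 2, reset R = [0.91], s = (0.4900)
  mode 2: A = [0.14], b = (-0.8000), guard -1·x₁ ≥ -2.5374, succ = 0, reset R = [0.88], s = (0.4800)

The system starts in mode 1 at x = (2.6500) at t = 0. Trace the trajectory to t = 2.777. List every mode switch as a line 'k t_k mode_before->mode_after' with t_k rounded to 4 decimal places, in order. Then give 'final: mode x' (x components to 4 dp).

1 0.4580 1->2
2 1.1892 2->0
3 1.6999 0->2
final: 2 3.4627

Mode 1: guard c·x = -2.5896 hit at Δt = 0.4580 (t = 0.4580), x⁻ = (2.5896) → reset → x⁺ = (2.8465), jump to mode 2
Mode 2: guard c·x = -2.5374 hit at Δt = 0.7312 (t = 1.1892), x⁻ = (2.5374) → reset → x⁺ = (2.7129), jump to mode 0
Mode 0: guard c·x = 3.9541 hit at Δt = 0.5107 (t = 1.6999), x⁻ = (3.9542) → reset → x⁺ = (3.7778), jump to mode 2
Mode 2: flow for 1.0771 to horizon, guard not reached → x = (3.4627)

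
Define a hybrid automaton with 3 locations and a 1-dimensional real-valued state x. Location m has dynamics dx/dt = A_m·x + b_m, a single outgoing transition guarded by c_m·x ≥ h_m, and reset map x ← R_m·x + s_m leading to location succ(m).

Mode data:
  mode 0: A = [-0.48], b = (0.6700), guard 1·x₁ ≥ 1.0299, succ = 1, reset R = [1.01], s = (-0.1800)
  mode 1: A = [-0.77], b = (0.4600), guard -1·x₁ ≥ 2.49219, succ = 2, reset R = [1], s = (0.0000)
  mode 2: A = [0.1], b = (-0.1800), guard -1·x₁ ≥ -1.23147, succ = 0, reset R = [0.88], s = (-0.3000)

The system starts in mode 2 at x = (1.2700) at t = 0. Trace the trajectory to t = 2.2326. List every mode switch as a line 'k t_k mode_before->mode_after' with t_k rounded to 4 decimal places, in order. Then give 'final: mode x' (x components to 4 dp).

1 0.7018 2->0
2 1.7737 0->1
final: 1 0.7820

Mode 2: guard c·x = -1.2315 hit at Δt = 0.7018 (t = 0.7018), x⁻ = (1.2315) → reset → x⁺ = (0.7837), jump to mode 0
Mode 0: guard c·x = 1.0299 hit at Δt = 1.0719 (t = 1.7737), x⁻ = (1.0299) → reset → x⁺ = (0.8602), jump to mode 1
Mode 1: flow for 0.4589 to horizon, guard not reached → x = (0.7820)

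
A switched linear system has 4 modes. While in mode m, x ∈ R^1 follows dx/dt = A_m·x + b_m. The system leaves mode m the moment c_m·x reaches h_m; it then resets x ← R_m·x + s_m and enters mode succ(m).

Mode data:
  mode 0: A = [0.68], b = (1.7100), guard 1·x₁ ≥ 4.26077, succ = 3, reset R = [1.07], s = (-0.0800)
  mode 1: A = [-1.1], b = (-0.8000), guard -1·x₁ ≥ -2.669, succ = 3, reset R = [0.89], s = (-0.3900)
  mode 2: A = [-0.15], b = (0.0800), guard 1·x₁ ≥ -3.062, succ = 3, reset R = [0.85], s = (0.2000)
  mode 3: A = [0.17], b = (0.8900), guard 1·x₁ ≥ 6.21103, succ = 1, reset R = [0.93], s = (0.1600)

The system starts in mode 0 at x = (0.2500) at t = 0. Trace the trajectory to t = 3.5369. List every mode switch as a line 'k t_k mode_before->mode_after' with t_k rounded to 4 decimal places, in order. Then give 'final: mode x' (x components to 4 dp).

Mode 0: guard c·x = 4.2608 hit at Δt = 1.3182 (t = 1.3182), x⁻ = (4.2608) → reset → x⁺ = (4.4790), jump to mode 3
Mode 3: guard c·x = 6.2110 hit at Δt = 0.9651 (t = 2.2833), x⁻ = (6.2110) → reset → x⁺ = (5.9363), jump to mode 1
Mode 1: guard c·x = -2.6690 hit at Δt = 0.6127 (t = 2.8960), x⁻ = (2.6690) → reset → x⁺ = (1.9854), jump to mode 3
Mode 3: flow for 0.6409 to horizon, guard not reached → x = (2.8166)

1 1.3182 0->3
2 2.2833 3->1
3 2.8960 1->3
final: 3 2.8166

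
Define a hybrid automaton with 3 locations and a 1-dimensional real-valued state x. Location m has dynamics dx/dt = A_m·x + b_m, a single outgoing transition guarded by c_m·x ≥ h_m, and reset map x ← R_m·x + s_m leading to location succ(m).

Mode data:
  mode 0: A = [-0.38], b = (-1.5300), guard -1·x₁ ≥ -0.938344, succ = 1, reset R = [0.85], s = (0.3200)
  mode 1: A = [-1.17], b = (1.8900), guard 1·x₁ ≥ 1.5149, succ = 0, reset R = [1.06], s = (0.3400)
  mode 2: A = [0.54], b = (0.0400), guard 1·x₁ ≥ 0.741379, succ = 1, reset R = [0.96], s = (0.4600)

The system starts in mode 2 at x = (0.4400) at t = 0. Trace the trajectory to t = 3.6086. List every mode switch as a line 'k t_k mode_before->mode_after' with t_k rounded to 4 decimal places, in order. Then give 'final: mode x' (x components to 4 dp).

Mode 2: guard c·x = 0.7414 hit at Δt = 0.8544 (t = 0.8544), x⁻ = (0.7414) → reset → x⁺ = (1.1717), jump to mode 1
Mode 1: guard c·x = 1.5149 hit at Δt = 1.2693 (t = 2.1237), x⁻ = (1.5149) → reset → x⁺ = (1.9458), jump to mode 0
Mode 0: guard c·x = -0.9383 hit at Δt = 0.4862 (t = 2.6099), x⁻ = (0.9383) → reset → x⁺ = (1.1176), jump to mode 1
Mode 1: flow for 0.9987 to horizon, guard not reached → x = (1.4607)

1 0.8544 2->1
2 2.1237 1->0
3 2.6099 0->1
final: 1 1.4607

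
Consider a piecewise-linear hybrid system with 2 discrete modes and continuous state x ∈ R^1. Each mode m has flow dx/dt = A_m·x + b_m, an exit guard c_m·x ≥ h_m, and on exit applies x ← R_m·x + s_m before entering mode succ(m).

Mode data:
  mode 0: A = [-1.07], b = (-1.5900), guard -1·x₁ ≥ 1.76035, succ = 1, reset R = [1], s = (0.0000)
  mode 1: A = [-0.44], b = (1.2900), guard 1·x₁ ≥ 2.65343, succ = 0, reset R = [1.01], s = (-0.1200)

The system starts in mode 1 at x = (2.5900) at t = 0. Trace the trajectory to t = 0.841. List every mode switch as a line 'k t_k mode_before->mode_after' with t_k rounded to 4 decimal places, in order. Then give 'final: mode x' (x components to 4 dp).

Mode 1: guard c·x = 2.6534 hit at Δt = 0.4665 (t = 0.4665), x⁻ = (2.6534) → reset → x⁺ = (2.5600), jump to mode 0
Mode 0: flow for 0.3745 to horizon, guard not reached → x = (1.2242)

1 0.4665 1->0
final: 0 1.2242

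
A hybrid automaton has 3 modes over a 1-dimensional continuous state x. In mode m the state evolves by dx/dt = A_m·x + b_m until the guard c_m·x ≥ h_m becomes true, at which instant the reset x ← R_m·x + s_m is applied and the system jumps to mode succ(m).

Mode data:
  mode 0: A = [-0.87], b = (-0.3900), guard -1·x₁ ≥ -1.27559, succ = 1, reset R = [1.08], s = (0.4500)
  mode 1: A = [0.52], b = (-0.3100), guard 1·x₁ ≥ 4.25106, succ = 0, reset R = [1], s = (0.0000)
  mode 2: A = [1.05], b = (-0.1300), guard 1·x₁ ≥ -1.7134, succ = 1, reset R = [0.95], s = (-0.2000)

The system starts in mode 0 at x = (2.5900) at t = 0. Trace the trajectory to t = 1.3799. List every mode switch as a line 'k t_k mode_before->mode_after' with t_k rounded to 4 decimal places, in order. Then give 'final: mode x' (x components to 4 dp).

Mode 0: guard c·x = -1.2756 hit at Δt = 0.6514 (t = 0.6514), x⁻ = (1.2756) → reset → x⁺ = (1.8276), jump to mode 1
Mode 1: flow for 0.7285 to horizon, guard not reached → x = (2.3948)

1 0.6514 0->1
final: 1 2.3948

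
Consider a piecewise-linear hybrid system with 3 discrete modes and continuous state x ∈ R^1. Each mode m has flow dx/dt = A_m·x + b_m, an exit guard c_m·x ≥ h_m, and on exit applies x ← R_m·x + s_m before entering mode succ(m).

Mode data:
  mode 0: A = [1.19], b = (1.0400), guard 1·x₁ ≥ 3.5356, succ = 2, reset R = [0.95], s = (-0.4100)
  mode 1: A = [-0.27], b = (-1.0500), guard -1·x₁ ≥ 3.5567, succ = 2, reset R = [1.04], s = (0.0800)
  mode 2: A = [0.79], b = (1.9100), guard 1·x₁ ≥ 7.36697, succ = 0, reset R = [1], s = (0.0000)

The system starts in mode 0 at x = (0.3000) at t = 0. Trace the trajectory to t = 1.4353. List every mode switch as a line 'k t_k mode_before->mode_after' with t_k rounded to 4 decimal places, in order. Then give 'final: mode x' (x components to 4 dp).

Mode 0: guard c·x = 3.5356 hit at Δt = 1.1121 (t = 1.1121), x⁻ = (3.5356) → reset → x⁺ = (2.9488), jump to mode 2
Mode 2: flow for 0.3232 to horizon, guard not reached → x = (4.5099)

1 1.1121 0->2
final: 2 4.5099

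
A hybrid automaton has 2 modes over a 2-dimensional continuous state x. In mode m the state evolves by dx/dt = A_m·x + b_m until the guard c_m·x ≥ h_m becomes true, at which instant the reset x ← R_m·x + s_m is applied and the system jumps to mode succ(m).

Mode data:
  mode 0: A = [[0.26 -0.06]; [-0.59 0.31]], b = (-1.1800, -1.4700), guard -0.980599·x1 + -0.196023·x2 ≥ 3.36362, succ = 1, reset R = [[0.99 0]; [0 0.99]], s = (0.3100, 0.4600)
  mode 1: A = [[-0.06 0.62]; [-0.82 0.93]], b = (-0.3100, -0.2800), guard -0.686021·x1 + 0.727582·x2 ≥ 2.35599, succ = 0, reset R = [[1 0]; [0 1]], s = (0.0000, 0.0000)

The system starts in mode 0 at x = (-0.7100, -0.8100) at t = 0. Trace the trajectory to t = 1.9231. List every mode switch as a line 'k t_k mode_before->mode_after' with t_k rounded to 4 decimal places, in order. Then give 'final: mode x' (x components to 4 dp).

Mode 0: guard c·x = 3.3636 hit at Δt = 1.4774 (t = 1.4774), x⁻ = (-3.0005, -2.1495) → reset → x⁺ = (-2.6605, -1.6680), jump to mode 1
Mode 1: flow for 0.4457 to horizon, guard not reached → x = (-3.1472, -1.3683)

1 1.4774 0->1
final: 1 -3.1472 -1.3683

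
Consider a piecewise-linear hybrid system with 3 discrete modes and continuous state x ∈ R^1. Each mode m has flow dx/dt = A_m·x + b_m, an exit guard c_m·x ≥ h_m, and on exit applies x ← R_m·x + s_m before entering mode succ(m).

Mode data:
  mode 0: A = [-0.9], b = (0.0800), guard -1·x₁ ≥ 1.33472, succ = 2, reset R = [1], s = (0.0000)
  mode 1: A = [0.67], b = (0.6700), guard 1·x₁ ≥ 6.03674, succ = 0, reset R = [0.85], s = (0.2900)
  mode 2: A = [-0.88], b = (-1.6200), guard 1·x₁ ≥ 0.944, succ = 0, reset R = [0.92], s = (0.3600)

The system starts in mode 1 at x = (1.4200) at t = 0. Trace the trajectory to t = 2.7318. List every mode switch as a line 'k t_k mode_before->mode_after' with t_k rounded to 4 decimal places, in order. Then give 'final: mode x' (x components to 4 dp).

Mode 1: guard c·x = 6.0367 hit at Δt = 1.5931 (t = 1.5931), x⁻ = (6.0367) → reset → x⁺ = (5.4212), jump to mode 0
Mode 0: flow for 1.1387 to horizon, guard not reached → x = (2.0024)

1 1.5931 1->0
final: 0 2.0024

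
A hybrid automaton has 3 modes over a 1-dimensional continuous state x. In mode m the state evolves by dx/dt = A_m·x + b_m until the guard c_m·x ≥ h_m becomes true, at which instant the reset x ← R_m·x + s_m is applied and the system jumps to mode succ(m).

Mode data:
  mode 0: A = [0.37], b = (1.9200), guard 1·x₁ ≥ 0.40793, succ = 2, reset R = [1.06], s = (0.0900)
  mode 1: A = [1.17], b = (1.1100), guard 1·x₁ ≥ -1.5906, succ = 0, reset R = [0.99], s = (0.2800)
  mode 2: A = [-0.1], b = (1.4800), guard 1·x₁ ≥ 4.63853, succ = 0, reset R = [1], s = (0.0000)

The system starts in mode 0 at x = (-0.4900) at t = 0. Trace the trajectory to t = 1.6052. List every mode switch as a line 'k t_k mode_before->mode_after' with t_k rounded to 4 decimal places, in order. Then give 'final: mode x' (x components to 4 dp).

1 0.4726 0->2
final: 2 2.0513

Mode 0: guard c·x = 0.4079 hit at Δt = 0.4726 (t = 0.4726), x⁻ = (0.4079) → reset → x⁺ = (0.5224), jump to mode 2
Mode 2: flow for 1.1326 to horizon, guard not reached → x = (2.0513)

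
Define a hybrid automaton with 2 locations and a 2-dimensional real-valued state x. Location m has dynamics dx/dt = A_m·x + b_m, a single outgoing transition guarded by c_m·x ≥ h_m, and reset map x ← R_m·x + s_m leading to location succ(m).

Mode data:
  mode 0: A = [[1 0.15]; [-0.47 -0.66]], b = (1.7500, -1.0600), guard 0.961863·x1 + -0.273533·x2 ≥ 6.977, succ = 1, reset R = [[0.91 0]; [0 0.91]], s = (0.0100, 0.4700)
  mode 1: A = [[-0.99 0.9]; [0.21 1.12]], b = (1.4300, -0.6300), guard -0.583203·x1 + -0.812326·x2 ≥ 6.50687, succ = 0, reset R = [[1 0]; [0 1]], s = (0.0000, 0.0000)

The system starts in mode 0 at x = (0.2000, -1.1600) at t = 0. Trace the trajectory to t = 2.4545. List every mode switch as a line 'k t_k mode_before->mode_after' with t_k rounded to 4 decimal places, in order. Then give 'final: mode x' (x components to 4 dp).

Mode 0: guard c·x = 6.9770 hit at Δt = 1.5362 (t = 1.5362), x⁻ = (6.4436, -2.8484) → reset → x⁺ = (5.8737, -2.1220), jump to mode 1
Mode 1: flow for 0.9183 to horizon, guard not reached → x = (1.1738, -5.6641)

1 1.5362 0->1
final: 1 1.1738 -5.6641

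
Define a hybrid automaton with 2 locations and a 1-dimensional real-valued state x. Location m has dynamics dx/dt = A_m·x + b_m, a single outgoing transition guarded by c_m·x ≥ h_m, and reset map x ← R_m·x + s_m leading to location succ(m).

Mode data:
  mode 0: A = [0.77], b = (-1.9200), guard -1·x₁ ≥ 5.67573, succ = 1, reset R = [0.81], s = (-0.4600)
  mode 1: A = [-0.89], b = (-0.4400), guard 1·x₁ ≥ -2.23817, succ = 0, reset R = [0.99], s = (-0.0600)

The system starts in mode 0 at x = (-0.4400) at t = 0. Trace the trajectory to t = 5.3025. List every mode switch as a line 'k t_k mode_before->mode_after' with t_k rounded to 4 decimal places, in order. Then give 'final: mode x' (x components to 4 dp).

1 1.3301 0->1
2 2.4109 1->0
3 3.1098 0->1
4 4.1906 1->0
5 4.8896 0->1
final: 1 -3.6540

Mode 0: guard c·x = 5.6757 hit at Δt = 1.3301 (t = 1.3301), x⁻ = (-5.6757) → reset → x⁺ = (-5.0573), jump to mode 1
Mode 1: guard c·x = -2.2382 hit at Δt = 1.0808 (t = 2.4109), x⁻ = (-2.2382) → reset → x⁺ = (-2.2758), jump to mode 0
Mode 0: guard c·x = 5.6757 hit at Δt = 0.6989 (t = 3.1098), x⁻ = (-5.6757) → reset → x⁺ = (-5.0573), jump to mode 1
Mode 1: guard c·x = -2.2382 hit at Δt = 1.0808 (t = 4.1906), x⁻ = (-2.2382) → reset → x⁺ = (-2.2758), jump to mode 0
Mode 0: guard c·x = 5.6757 hit at Δt = 0.6989 (t = 4.8896), x⁻ = (-5.6757) → reset → x⁺ = (-5.0573), jump to mode 1
Mode 1: flow for 0.4129 to horizon, guard not reached → x = (-3.6540)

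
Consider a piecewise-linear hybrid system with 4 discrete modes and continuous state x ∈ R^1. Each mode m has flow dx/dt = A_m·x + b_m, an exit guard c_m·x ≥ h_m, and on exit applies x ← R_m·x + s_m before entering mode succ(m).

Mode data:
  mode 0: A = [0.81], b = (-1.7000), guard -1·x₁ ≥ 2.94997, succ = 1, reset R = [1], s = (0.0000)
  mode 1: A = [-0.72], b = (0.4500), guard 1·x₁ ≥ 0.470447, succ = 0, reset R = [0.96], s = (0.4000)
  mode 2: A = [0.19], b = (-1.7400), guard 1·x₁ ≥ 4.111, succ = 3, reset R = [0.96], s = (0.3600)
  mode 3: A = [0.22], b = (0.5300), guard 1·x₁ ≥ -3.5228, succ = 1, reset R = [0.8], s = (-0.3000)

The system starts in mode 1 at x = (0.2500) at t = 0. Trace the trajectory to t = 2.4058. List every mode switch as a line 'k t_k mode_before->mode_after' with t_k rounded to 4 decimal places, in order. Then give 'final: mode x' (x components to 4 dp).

1 1.2311 1->0
final: 0 -1.1308

Mode 1: guard c·x = 0.4704 hit at Δt = 1.2311 (t = 1.2311), x⁻ = (0.4704) → reset → x⁺ = (0.8516), jump to mode 0
Mode 0: flow for 1.1747 to horizon, guard not reached → x = (-1.1308)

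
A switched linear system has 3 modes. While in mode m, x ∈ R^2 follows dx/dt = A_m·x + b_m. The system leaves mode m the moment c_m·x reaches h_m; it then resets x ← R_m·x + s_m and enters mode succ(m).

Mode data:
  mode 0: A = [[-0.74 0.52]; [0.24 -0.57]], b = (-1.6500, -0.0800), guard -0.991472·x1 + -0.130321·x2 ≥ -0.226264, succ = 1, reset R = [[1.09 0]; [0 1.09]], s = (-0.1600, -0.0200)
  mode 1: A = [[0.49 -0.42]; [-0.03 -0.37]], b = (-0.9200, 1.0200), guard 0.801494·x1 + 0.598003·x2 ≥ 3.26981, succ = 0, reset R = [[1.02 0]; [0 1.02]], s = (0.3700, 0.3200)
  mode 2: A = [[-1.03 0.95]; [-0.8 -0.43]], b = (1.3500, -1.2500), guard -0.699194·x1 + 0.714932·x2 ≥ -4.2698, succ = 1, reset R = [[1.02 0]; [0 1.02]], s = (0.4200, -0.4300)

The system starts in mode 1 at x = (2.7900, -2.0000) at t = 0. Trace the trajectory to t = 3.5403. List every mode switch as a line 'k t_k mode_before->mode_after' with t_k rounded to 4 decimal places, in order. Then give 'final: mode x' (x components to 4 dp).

1 1.2114 1->0
2 2.7441 0->1
final: 1 -1.0888 0.9531

Mode 1: guard c·x = 3.2698 hit at Δt = 1.2114 (t = 1.2114), x⁻ = (4.3691, -0.3880) → reset → x⁺ = (4.8265, -0.0757), jump to mode 0
Mode 0: guard c·x = -0.2263 hit at Δt = 1.5327 (t = 2.7441), x⁻ = (0.1870, 0.3132) → reset → x⁺ = (0.0439, 0.3214), jump to mode 1
Mode 1: flow for 0.7962 to horizon, guard not reached → x = (-1.0888, 0.9531)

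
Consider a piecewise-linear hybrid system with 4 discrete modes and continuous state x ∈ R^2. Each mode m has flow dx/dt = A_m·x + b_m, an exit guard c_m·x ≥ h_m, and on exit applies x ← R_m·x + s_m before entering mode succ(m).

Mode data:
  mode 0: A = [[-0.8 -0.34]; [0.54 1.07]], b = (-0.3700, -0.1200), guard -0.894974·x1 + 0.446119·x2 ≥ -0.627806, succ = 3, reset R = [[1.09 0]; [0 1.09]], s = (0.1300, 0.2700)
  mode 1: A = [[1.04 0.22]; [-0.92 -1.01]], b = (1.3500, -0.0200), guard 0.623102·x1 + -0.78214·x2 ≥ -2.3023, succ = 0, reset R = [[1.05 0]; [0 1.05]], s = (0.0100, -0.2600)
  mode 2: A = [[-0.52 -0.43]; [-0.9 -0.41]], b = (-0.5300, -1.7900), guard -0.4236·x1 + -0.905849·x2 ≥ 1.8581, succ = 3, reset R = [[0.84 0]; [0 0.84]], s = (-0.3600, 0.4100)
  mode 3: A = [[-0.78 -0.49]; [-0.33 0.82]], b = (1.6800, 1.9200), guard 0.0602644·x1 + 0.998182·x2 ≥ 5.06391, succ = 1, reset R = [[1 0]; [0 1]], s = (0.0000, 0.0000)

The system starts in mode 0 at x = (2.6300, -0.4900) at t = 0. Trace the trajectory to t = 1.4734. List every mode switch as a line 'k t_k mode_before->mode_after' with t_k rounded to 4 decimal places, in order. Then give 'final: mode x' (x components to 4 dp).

Mode 0: guard c·x = -0.6278 hit at Δt = 1.1296 (t = 1.1296), x⁻ = (0.8069, 0.2115) → reset → x⁺ = (1.0095, 0.5006), jump to mode 3
Mode 3: flow for 0.3438 to horizon, guard not reached → x = (1.1468, 1.2834)

1 1.1296 0->3
final: 3 1.1468 1.2834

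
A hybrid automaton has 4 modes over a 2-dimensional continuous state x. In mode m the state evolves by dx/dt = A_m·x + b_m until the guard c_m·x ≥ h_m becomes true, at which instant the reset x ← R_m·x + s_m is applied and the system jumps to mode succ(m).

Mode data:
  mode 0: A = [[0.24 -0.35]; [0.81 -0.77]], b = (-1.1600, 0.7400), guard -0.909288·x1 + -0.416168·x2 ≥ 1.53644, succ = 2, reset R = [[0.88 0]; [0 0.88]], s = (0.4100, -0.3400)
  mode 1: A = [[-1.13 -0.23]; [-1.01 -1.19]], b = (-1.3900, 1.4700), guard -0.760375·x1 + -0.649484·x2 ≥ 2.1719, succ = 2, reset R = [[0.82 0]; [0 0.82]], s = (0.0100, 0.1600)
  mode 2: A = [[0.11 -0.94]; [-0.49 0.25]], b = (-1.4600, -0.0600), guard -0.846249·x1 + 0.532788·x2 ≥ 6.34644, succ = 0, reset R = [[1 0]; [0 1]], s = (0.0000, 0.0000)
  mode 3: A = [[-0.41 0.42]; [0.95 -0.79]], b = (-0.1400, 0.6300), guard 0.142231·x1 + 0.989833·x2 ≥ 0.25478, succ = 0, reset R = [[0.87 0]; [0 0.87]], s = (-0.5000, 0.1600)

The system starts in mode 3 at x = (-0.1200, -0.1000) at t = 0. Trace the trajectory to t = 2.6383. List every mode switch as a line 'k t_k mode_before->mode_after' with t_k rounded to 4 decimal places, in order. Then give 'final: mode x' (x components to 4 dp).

Mode 3: guard c·x = 0.2548 hit at Δt = 0.9503 (t = 0.9503), x⁻ = (-0.1496, 0.2789) → reset → x⁺ = (-0.6301, 0.4026), jump to mode 0
Mode 0: guard c·x = 1.5364 hit at Δt = 0.7152 (t = 1.6655), x⁻ = (-1.7329, 0.0944) → reset → x⁺ = (-1.1150, -0.2569), jump to mode 2
Mode 2: flow for 0.9728 to horizon, guard not reached → x = (-2.8200, 0.6065)

1 0.9503 3->0
2 1.6655 0->2
final: 2 -2.8200 0.6065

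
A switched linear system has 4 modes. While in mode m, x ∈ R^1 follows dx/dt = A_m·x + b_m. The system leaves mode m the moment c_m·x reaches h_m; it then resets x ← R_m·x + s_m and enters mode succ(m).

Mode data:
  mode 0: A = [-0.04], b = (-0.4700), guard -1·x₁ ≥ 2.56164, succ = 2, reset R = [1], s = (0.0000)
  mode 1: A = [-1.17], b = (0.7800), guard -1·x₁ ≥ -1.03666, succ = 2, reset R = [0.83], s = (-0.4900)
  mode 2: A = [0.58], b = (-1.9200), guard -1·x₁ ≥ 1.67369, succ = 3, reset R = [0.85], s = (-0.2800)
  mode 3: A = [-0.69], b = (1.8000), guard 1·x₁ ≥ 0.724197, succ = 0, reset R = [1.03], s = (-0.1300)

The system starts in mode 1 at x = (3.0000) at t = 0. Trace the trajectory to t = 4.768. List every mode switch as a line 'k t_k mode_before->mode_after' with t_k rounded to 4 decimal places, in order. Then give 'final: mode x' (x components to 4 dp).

1 1.5740 1->2
2 2.4841 2->3
3 3.6835 3->0
final: 0 0.0910

Mode 1: guard c·x = -1.0367 hit at Δt = 1.5740 (t = 1.5740), x⁻ = (1.0367) → reset → x⁺ = (0.3704), jump to mode 2
Mode 2: guard c·x = 1.6737 hit at Δt = 0.9101 (t = 2.4841), x⁻ = (-1.6737) → reset → x⁺ = (-1.7026), jump to mode 3
Mode 3: guard c·x = 0.7242 hit at Δt = 1.1994 (t = 3.6835), x⁻ = (0.7242) → reset → x⁺ = (0.6159), jump to mode 0
Mode 0: flow for 1.0845 to horizon, guard not reached → x = (0.0910)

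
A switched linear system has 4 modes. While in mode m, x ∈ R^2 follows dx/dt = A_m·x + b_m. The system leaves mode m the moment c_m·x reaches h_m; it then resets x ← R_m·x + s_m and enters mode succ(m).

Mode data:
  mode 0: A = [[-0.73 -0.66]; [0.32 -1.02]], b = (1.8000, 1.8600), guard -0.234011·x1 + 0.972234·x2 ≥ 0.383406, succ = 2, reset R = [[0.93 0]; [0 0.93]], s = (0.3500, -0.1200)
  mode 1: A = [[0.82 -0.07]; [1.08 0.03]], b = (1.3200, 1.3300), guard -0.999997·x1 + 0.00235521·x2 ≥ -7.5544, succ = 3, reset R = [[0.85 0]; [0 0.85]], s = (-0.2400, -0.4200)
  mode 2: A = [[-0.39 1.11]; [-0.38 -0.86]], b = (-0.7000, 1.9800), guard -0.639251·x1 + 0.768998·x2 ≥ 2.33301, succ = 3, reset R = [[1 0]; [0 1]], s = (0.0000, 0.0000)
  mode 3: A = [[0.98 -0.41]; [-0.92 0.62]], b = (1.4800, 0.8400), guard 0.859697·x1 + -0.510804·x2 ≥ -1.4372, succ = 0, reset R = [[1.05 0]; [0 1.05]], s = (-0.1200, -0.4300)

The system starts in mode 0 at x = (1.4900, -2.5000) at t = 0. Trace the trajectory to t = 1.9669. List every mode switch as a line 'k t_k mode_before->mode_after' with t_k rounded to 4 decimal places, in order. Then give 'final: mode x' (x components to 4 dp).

1 1.1308 0->2
final: 2 1.9357 1.0641

Mode 0: guard c·x = 0.3834 hit at Δt = 1.1308 (t = 1.1308), x⁻ = (2.1708, 0.9169) → reset → x⁺ = (2.3688, 0.7327), jump to mode 2
Mode 2: flow for 0.8361 to horizon, guard not reached → x = (1.9357, 1.0641)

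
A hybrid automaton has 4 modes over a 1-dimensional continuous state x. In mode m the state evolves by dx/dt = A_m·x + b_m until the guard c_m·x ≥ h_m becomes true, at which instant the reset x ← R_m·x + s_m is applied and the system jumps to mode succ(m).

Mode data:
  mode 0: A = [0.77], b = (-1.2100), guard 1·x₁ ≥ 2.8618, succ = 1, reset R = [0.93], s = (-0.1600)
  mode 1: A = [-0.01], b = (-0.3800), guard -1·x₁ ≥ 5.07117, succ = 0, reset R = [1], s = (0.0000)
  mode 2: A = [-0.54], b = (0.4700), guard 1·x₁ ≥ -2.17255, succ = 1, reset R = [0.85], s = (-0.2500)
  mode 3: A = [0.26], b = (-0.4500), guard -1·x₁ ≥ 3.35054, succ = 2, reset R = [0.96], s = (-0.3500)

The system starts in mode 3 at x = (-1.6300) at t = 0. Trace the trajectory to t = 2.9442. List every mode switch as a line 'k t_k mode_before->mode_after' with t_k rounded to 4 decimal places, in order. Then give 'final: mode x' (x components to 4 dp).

1 1.5900 3->2
2 2.2884 2->1
final: 1 -2.3314

Mode 3: guard c·x = 3.3505 hit at Δt = 1.5900 (t = 1.5900), x⁻ = (-3.3505) → reset → x⁺ = (-3.5665), jump to mode 2
Mode 2: guard c·x = -2.1726 hit at Δt = 0.6984 (t = 2.2884), x⁻ = (-2.1726) → reset → x⁺ = (-2.0967), jump to mode 1
Mode 1: flow for 0.6558 to horizon, guard not reached → x = (-2.3314)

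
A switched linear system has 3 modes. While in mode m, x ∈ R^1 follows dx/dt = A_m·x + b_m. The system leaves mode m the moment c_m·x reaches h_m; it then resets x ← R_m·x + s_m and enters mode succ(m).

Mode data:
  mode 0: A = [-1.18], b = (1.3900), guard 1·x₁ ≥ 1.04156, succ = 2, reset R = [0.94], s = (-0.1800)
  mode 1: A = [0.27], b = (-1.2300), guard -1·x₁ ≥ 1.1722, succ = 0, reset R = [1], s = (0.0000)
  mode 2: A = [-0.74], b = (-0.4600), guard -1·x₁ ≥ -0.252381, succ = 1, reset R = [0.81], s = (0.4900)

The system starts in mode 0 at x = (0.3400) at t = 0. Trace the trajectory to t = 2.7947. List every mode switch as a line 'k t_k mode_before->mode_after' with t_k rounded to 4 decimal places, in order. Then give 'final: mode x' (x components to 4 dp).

1 1.5384 0->2
2 2.1949 2->1
final: 1 0.0157

Mode 0: guard c·x = 1.0416 hit at Δt = 1.5384 (t = 1.5384), x⁻ = (1.0416) → reset → x⁺ = (0.7991), jump to mode 2
Mode 2: guard c·x = -0.2524 hit at Δt = 0.6565 (t = 2.1949), x⁻ = (0.2524) → reset → x⁺ = (0.6944), jump to mode 1
Mode 1: flow for 0.5998 to horizon, guard not reached → x = (0.0157)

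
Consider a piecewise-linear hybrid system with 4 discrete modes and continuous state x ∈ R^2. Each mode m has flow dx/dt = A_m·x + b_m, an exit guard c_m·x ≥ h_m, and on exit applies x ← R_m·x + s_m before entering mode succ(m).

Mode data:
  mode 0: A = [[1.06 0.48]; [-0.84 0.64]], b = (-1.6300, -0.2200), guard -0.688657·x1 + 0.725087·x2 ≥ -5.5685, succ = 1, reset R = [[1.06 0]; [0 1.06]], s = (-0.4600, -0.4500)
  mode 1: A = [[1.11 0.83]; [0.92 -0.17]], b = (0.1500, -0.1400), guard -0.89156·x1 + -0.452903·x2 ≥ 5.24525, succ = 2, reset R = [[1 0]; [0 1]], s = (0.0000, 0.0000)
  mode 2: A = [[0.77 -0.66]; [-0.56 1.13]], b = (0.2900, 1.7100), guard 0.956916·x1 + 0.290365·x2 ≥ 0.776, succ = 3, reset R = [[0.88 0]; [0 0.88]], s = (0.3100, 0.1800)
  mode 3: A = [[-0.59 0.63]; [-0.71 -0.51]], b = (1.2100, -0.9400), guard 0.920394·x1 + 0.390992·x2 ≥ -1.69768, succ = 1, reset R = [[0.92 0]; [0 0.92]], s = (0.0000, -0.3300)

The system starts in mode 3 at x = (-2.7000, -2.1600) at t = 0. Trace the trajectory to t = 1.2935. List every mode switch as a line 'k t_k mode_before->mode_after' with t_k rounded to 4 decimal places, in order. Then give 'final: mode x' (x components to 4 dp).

1 0.8786 3->1
final: 1 -2.6473 -1.9590

Mode 3: guard c·x = -1.6977 hit at Δt = 0.8786 (t = 0.8786), x⁻ = (-1.4020, -1.0416) → reset → x⁺ = (-1.2899, -1.2883), jump to mode 1
Mode 1: flow for 0.4149 to horizon, guard not reached → x = (-2.6473, -1.9590)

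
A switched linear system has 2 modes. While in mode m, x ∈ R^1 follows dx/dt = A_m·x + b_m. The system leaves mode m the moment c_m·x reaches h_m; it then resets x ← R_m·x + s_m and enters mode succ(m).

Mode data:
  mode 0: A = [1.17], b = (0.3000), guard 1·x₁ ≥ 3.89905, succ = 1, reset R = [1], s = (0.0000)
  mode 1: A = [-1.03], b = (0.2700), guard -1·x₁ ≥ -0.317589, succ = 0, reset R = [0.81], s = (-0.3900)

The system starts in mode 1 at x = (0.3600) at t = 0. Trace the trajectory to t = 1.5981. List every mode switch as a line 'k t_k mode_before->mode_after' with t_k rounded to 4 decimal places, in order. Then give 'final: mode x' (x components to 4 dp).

1 0.5515 1->0
final: 0 0.1643

Mode 1: guard c·x = -0.3176 hit at Δt = 0.5515 (t = 0.5515), x⁻ = (0.3176) → reset → x⁺ = (-0.1328), jump to mode 0
Mode 0: flow for 1.0466 to horizon, guard not reached → x = (0.1643)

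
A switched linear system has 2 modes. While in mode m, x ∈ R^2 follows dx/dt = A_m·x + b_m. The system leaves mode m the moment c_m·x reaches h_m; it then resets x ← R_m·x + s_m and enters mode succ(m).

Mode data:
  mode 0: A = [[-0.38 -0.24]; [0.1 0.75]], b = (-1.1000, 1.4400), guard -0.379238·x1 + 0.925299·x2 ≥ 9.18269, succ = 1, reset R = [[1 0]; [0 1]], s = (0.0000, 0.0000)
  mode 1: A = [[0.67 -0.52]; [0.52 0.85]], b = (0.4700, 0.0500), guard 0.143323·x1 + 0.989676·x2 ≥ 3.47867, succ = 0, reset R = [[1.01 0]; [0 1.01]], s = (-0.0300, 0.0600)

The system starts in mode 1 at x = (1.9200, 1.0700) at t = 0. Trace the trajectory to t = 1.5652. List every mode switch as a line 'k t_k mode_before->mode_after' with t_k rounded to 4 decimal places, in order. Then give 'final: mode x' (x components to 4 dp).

1 0.7055 1->0
final: 0 0.1006 8.0710

Mode 1: guard c·x = 3.4787 hit at Δt = 0.7055 (t = 0.7055), x⁻ = (2.6136, 3.1365) → reset → x⁺ = (2.6097, 3.2278), jump to mode 0
Mode 0: flow for 0.8597 to horizon, guard not reached → x = (0.1006, 8.0710)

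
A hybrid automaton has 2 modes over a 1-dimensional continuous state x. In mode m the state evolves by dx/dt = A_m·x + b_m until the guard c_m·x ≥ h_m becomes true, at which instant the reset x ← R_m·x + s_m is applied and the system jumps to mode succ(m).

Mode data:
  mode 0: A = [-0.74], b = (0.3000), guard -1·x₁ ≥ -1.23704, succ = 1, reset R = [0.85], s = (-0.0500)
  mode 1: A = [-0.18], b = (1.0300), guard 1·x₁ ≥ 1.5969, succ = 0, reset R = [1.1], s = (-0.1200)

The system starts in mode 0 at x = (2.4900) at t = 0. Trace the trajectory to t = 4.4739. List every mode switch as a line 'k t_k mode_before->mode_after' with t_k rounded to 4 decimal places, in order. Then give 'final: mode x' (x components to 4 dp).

1 1.2418 0->1
2 1.9908 1->0
3 2.5210 0->1
4 3.2700 1->0
5 3.8002 0->1
final: 1 1.5406

Mode 0: guard c·x = -1.2370 hit at Δt = 1.2418 (t = 1.2418), x⁻ = (1.2370) → reset → x⁺ = (1.0015), jump to mode 1
Mode 1: guard c·x = 1.5969 hit at Δt = 0.7490 (t = 1.9908), x⁻ = (1.5969) → reset → x⁺ = (1.6366), jump to mode 0
Mode 0: guard c·x = -1.2370 hit at Δt = 0.5302 (t = 2.5210), x⁻ = (1.2370) → reset → x⁺ = (1.0015), jump to mode 1
Mode 1: guard c·x = 1.5969 hit at Δt = 0.7490 (t = 3.2700), x⁻ = (1.5969) → reset → x⁺ = (1.6366), jump to mode 0
Mode 0: guard c·x = -1.2370 hit at Δt = 0.5302 (t = 3.8002), x⁻ = (1.2370) → reset → x⁺ = (1.0015), jump to mode 1
Mode 1: flow for 0.6737 to horizon, guard not reached → x = (1.5406)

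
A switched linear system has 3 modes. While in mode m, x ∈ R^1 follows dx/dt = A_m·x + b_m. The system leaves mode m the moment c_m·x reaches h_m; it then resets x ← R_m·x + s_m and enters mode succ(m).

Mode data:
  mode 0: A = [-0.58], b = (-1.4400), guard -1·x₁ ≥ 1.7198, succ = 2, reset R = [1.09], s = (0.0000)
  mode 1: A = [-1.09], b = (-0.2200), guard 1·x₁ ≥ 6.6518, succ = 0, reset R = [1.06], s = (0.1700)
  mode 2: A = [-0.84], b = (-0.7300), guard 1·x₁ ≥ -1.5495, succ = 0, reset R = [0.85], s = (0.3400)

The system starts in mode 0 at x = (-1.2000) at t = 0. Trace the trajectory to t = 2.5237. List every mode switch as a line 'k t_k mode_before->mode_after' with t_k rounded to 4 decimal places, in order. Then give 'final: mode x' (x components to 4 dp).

Mode 0: guard c·x = 1.7198 hit at Δt = 0.8958 (t = 0.8958), x⁻ = (-1.7198) → reset → x⁺ = (-1.8746), jump to mode 2
Mode 2: guard c·x = -1.5495 hit at Δt = 0.4649 (t = 1.3607), x⁻ = (-1.5495) → reset → x⁺ = (-0.9771), jump to mode 0
Mode 0: flow for 1.1630 to horizon, guard not reached → x = (-1.7158)

1 0.8958 0->2
2 1.3607 2->0
final: 0 -1.7158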